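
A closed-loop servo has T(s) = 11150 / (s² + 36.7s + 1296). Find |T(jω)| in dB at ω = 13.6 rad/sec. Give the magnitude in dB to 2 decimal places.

|(j13.6)² + 36.7(j13.6) + 1296| = |1111 + j499.12| = 1218
|T(j13.6)| = 11150 / 1218 = 9.1543
20 log₁₀(9.1543) = 19.233 dB

19.23 dB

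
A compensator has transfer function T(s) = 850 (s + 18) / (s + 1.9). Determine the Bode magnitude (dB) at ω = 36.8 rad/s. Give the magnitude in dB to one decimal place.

59.5 dB

|j36.8 + 18| = √(36.8² + 18²) = 40.97
|j36.8 + 1.9| = √(36.8² + 1.9²) = 36.85
|T(j36.8)| = 850 × 40.97 / 36.85 = 944.97
20 log₁₀(944.97) = 59.51 dB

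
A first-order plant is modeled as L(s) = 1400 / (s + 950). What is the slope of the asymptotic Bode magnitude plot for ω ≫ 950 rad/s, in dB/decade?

-20 dB/decade

With 0 zeros and 1 pole, the high-frequency asymptotic slope is 20 × (0 − 1) = -20 dB/decade.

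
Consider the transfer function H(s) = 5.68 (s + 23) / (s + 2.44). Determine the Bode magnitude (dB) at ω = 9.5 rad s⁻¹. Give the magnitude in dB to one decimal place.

|j9.5 + 23| = √(9.5² + 23²) = 24.88
|j9.5 + 2.44| = √(9.5² + 2.44²) = 9.808
|H(j9.5)| = 5.68 × 24.88 / 9.808 = 14.411
20 log₁₀(14.411) = 23.17 dB

23.2 dB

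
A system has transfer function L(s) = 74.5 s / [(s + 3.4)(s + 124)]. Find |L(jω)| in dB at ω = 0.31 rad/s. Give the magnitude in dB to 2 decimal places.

|j0.31| = 0.31
|j0.31 + 3.4| = √(0.31² + 3.4²) = 3.414
|j0.31 + 124| = √(0.31² + 124²) = 124
|L(j0.31)| = 74.5 × 0.31 / (3.414 × 124) = 0.054553
20 log₁₀(0.054553) = -25.264 dB

-25.26 dB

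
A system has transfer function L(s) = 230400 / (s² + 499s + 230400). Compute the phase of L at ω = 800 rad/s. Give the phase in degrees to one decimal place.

∠[(j800)² + 499(j800) + 230400] = ∠[-4.096e+05 + j3.992e+05] = 135.74°
∠L(j800) = −135.74° = -135.74°

-135.7°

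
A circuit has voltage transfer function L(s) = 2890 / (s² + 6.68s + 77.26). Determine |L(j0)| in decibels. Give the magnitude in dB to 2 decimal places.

L(0) = 2890 / 77.26 = 37.406
20 log₁₀(37.406) = 31.459 dB

31.46 dB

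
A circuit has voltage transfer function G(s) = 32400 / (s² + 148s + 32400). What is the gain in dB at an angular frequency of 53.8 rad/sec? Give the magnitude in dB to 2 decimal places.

|(j53.8)² + 148(j53.8) + 32400| = |29506 + j7962.4| = 3.056e+04
|G(j53.8)| = 32400 / 3.056e+04 = 1.0602
20 log₁₀(1.0602) = 0.508 dB

0.51 dB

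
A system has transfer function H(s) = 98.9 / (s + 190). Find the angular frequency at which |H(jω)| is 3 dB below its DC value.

190 rad/sec

For a single-pole low-pass, the −3 dB point is at the pole: ω = 190 rad/sec.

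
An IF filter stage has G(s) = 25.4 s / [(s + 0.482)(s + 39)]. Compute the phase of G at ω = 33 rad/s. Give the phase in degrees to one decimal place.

∠(j33) = 90.00°
∠(j33 + 0.482) = arctan(33/0.482) = 89.16°
∠(j33 + 39) = arctan(33/39) = 40.24°
∠G(j33) = 90.00° − (89.16° + 40.24°) = -39.40°

-39.4°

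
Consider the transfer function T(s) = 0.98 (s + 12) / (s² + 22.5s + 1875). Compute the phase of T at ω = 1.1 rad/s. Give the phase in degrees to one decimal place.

4.5°

∠(j1.1 + 12) = arctan(1.1/12) = 5.24°
∠[(j1.1)² + 22.5(j1.1) + 1875] = ∠[1873.8 + j24.75] = 0.76°
∠T(j1.1) = 5.24° − 0.76° = 4.48°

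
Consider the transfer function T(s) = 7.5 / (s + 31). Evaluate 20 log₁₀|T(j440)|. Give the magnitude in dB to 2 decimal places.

|j440 + 31| = √(440² + 31²) = 441.1
|T(j440)| = 7.5 / 441.1 = 0.017003
20 log₁₀(0.017003) = -35.389 dB

-35.39 dB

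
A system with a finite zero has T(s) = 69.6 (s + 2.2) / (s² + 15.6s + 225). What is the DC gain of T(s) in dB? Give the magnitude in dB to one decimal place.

-3.3 dB

T(0) = 69.6 × 2.2 / 225 = 0.68053
20 log₁₀(0.68053) = -3.34 dB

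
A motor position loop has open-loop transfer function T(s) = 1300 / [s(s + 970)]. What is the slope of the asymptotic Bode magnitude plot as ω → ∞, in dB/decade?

With 0 zeros and 2 poles, the high-frequency asymptotic slope is 20 × (0 − 2) = -40 dB/decade.

-40 dB/decade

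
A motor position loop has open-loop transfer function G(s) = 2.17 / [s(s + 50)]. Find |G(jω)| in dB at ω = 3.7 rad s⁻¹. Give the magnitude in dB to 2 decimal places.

|j3.7 + 50| = √(3.7² + 50²) = 50.14
|j3.7| = 3.7
|G(j3.7)| = 2.17 / (50.14 × 3.7) = 0.011698
20 log₁₀(0.011698) = -38.638 dB

-38.64 dB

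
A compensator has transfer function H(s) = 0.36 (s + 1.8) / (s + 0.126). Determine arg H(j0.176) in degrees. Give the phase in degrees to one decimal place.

∠(j0.176 + 1.8) = arctan(0.176/1.8) = 5.58°
∠(j0.176 + 0.126) = arctan(0.176/0.126) = 54.40°
∠H(j0.176) = 5.58° − 54.40° = -48.82°

-48.8°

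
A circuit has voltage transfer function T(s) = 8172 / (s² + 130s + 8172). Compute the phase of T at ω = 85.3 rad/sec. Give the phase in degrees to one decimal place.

∠[(j85.3)² + 130(j85.3) + 8172] = ∠[895.91 + j11089] = 85.38°
∠T(j85.3) = −85.38° = -85.38°

-85.4°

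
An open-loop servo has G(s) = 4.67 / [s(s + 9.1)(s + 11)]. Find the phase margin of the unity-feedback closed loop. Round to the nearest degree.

Gain crossover: |G(jω)| = 1 at ω ≈ 0.0467 rad/s.
∠G(j0.0467) = −90° − arctan(0.0467/9.1) − arctan(0.0467/11) ≈ -90.54°
PM = 180° + (-90.54°) = 89.46°

89°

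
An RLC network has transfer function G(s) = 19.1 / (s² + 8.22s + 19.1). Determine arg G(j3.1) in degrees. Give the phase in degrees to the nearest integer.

-70°

∠[(j3.1)² + 8.22(j3.1) + 19.1] = ∠[9.49 + j25.482] = 69.57°
∠G(j3.1) = −69.57° = -69.57°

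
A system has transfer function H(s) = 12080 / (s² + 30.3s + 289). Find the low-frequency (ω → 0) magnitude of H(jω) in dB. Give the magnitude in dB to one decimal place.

32.4 dB

H(0) = 12080 / 289 = 41.799
20 log₁₀(41.799) = 32.42 dB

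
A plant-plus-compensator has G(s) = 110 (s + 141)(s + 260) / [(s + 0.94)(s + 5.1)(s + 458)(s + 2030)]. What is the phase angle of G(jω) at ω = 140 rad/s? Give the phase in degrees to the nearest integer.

∠(j140 + 141) = arctan(140/141) = 44.80°
∠(j140 + 260) = arctan(140/260) = 28.30°
∠(j140 + 0.94) = arctan(140/0.94) = 89.62°
∠(j140 + 5.1) = arctan(140/5.1) = 87.91°
∠(j140 + 458) = arctan(140/458) = 17.00°
∠(j140 + 2030) = arctan(140/2030) = 3.95°
∠G(j140) = 44.80° + 28.30° − (89.62° + 87.91° + 17.00° + 3.95°) = -125.37°

-125°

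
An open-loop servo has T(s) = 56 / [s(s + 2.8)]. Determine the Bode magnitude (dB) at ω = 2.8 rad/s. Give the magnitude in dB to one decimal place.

|j2.8 + 2.8| = √(2.8² + 2.8²) = 3.96
|j2.8| = 2.8
|T(j2.8)| = 56 / (3.96 × 2.8) = 5.0508
20 log₁₀(5.0508) = 14.07 dB

14.1 dB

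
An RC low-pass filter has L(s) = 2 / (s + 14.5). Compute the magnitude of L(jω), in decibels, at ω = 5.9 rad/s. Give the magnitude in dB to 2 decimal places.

-17.87 dB

|j5.9 + 14.5| = √(5.9² + 14.5²) = 15.65
|L(j5.9)| = 2 / 15.65 = 0.12776
20 log₁₀(0.12776) = -17.872 dB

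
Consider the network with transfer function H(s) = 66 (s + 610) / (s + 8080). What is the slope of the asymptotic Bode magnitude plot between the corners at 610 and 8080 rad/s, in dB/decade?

In this band the factors already past their corner are: zero at 610; net slope = 20 dB/decade.

20 dB/decade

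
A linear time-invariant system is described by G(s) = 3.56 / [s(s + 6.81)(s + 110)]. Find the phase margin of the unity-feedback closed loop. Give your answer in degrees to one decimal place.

90.0°

Gain crossover: |G(jω)| = 1 at ω ≈ 0.00475 rad/s.
∠G(j0.00475) = −90° − arctan(0.00475/6.81) − arctan(0.00475/110) ≈ -90.04°
PM = 180° + (-90.04°) = 89.96°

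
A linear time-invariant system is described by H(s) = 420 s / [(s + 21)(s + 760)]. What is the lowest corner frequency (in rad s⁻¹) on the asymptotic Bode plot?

Break frequencies occur at each pole and zero magnitude: 21 rad s⁻¹, 760 rad s⁻¹.
The lowest is 21 rad s⁻¹.

21 rad s⁻¹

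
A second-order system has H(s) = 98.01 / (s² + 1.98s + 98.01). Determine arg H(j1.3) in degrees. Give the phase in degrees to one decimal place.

-1.5 deg

∠[(j1.3)² + 1.98(j1.3) + 98.01] = ∠[96.32 + j2.574] = 1.53°
∠H(j1.3) = −1.53° = -1.53°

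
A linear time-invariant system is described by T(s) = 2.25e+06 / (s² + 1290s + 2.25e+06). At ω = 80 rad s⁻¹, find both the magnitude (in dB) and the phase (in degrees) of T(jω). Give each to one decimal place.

|(j80)² + 1290(j80) + 2.25e+06| = |2.2436e+06 + j1.032e+05| = 2.246e+06
|T(j80)| = 2.25e+06 / 2.246e+06 = 1.0018
20 log₁₀(1.0018) = 0.02 dB
∠[(j80)² + 1290(j80) + 2.25e+06] = ∠[2.2436e+06 + j1.032e+05] = 2.63°
∠T(j80) = −2.63° = -2.63°

|T| = 0.0 dB, ∠T = -2.6°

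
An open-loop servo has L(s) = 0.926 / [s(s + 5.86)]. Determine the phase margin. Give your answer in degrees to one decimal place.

88.5°

Gain crossover: |L(jω)| = 1 at ω ≈ 0.158 rad/sec.
∠L(j0.158) = −90° − arctan(0.158/5.86) ≈ -91.54°
PM = 180° + (-91.54°) = 88.46°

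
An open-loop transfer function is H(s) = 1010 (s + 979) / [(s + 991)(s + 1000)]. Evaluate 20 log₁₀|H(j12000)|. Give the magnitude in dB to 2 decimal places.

|j12000 + 979| = √(12000² + 979²) = 1.204e+04
|j12000 + 991| = √(12000² + 991²) = 1.204e+04
|j12000 + 1000| = √(12000² + 1000²) = 1.204e+04
|H(j12000)| = 1010 × 1.204e+04 / (1.204e+04 × 1.204e+04) = 0.083869
20 log₁₀(0.083869) = -21.528 dB

-21.53 dB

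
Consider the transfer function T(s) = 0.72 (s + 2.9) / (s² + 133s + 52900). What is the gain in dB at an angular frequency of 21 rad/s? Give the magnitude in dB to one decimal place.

|j21 + 2.9| = √(21² + 2.9²) = 21.2
|(j21)² + 133(j21) + 52900| = |52459 + j2793| = 5.253e+04
|T(j21)| = 0.72 × 21.2 / 5.253e+04 = 0.00029055
20 log₁₀(0.00029055) = -70.74 dB

-70.7 dB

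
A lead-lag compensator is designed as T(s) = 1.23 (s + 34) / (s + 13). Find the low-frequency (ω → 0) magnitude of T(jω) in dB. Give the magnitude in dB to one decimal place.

T(0) = 1.23 × 34 / 13 = 3.2169
20 log₁₀(3.2169) = 10.15 dB

10.1 dB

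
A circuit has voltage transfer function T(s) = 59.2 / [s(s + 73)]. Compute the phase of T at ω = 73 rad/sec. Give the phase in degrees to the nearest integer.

-135 deg

∠(j73 + 73) = arctan(73/73) = 45.00°
∠(j73) = 90.00°
∠T(j73) = − (45.00° + 90.00°) = -135.00°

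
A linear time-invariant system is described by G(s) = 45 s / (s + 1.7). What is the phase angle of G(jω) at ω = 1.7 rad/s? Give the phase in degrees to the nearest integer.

∠(j1.7) = 90.00°
∠(j1.7 + 1.7) = arctan(1.7/1.7) = 45.00°
∠G(j1.7) = 90.00° − 45.00° = 45.00°

45°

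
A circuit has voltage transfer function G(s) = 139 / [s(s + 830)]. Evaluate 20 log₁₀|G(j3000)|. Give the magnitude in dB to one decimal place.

|j3000 + 830| = √(3000² + 830²) = 3113
|j3000| = 3000
|G(j3000)| = 139 / (3113 × 3000) = 1.4885e-05
20 log₁₀(1.4885e-05) = -96.54 dB

-96.5 dB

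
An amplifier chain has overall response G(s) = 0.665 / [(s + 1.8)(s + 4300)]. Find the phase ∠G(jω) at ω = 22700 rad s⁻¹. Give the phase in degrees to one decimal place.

-169.3°

∠(j22700 + 1.8) = arctan(22700/1.8) = 90.00°
∠(j22700 + 4300) = arctan(22700/4300) = 79.27°
∠G(j22700) = − (90.00° + 79.27°) = -169.27°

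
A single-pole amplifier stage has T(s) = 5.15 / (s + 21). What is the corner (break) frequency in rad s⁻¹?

21 rad s⁻¹

The single real pole at s = −21 gives a corner at ω = 21 rad s⁻¹.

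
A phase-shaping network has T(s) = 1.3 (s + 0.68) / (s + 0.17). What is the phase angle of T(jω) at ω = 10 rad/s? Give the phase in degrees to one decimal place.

-2.9°

∠(j10 + 0.68) = arctan(10/0.68) = 86.11°
∠(j10 + 0.17) = arctan(10/0.17) = 89.03°
∠T(j10) = 86.11° − 89.03° = -2.92°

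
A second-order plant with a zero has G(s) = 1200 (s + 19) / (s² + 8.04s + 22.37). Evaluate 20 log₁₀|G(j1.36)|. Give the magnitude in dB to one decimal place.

59.9 dB

|j1.36 + 19| = √(1.36² + 19²) = 19.05
|(j1.36)² + 8.04(j1.36) + 22.37| = |20.52 + j10.934| = 23.25
|G(j1.36)| = 1200 × 19.05 / 23.25 = 983.08
20 log₁₀(983.08) = 59.85 dB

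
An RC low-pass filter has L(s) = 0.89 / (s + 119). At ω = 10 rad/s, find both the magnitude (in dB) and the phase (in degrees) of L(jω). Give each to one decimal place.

|L| = -42.6 dB, ∠L = -4.8°

|j10 + 119| = √(10² + 119²) = 119.4
|L(j10)| = 0.89 / 119.4 = 0.0074527
20 log₁₀(0.0074527) = -42.55 dB
∠(j10 + 119) = arctan(10/119) = 4.80°
∠L(j10) = −4.80° = -4.80°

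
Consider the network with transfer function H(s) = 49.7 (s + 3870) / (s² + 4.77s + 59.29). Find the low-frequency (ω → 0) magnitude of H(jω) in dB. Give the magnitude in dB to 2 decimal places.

H(0) = 49.7 × 3870 / 59.29 = 3244
20 log₁₀(3244) = 70.222 dB

70.22 dB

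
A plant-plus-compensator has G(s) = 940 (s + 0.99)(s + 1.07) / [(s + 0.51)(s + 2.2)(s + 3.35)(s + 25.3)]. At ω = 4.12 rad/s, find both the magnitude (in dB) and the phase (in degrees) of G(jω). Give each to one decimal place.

|j4.12 + 0.99| = √(4.12² + 0.99²) = 4.237
|j4.12 + 1.07| = √(4.12² + 1.07²) = 4.257
|j4.12 + 0.51| = √(4.12² + 0.51²) = 4.151
|j4.12 + 2.2| = √(4.12² + 2.2²) = 4.671
|j4.12 + 3.35| = √(4.12² + 3.35²) = 5.31
|j4.12 + 25.3| = √(4.12² + 25.3²) = 25.63
|G(j4.12)| = 940 × 4.237 × 4.257 / (4.151 × 4.671 × 5.31 × 25.63) = 6.4241
20 log₁₀(6.4241) = 16.16 dB
∠(j4.12 + 0.99) = arctan(4.12/0.99) = 76.49°
∠(j4.12 + 1.07) = arctan(4.12/1.07) = 75.44°
∠(j4.12 + 0.51) = arctan(4.12/0.51) = 82.94°
∠(j4.12 + 2.2) = arctan(4.12/2.2) = 61.90°
∠(j4.12 + 3.35) = arctan(4.12/3.35) = 50.89°
∠(j4.12 + 25.3) = arctan(4.12/25.3) = 9.25°
∠G(j4.12) = 76.49° + 75.44° − (82.94° + 61.90° + 50.89° + 9.25°) = -53.05°

|G| = 16.2 dB, ∠G = -53.0°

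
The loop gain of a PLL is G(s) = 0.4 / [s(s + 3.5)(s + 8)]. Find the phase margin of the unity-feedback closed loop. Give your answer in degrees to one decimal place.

Gain crossover: |G(jω)| = 1 at ω ≈ 0.0143 rad/s.
∠G(j0.0143) = −90° − arctan(0.0143/3.5) − arctan(0.0143/8) ≈ -90.34°
PM = 180° + (-90.34°) = 89.66°

89.7°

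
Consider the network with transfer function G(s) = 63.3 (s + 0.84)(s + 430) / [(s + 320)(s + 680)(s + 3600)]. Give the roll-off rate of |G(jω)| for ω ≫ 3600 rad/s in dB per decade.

-20 dB/decade

With 2 zeros and 3 poles, the high-frequency asymptotic slope is 20 × (2 − 3) = -20 dB/decade.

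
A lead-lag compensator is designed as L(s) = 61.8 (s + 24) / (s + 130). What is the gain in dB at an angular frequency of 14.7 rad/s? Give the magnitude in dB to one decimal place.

|j14.7 + 24| = √(14.7² + 24²) = 28.14
|j14.7 + 130| = √(14.7² + 130²) = 130.8
|L(j14.7)| = 61.8 × 28.14 / 130.8 = 13.295
20 log₁₀(13.295) = 22.47 dB

22.5 dB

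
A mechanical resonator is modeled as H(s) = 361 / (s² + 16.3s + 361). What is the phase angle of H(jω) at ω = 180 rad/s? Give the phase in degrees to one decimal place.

∠[(j180)² + 16.3(j180) + 361] = ∠[-32039 + j2934] = 174.77°
∠H(j180) = −174.77° = -174.77°

-174.8°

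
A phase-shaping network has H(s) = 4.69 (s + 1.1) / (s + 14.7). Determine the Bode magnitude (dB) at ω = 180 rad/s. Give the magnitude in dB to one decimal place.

13.4 dB

|j180 + 1.1| = √(180² + 1.1²) = 180
|j180 + 14.7| = √(180² + 14.7²) = 180.6
|H(j180)| = 4.69 × 180 / 180.6 = 4.6745
20 log₁₀(4.6745) = 13.39 dB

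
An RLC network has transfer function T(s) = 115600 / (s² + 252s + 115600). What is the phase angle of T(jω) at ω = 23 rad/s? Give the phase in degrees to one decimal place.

∠[(j23)² + 252(j23) + 115600] = ∠[1.1507e+05 + j5796] = 2.88°
∠T(j23) = −2.88° = -2.88°

-2.9 deg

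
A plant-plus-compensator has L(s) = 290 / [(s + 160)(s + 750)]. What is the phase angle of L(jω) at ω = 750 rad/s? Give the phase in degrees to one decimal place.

∠(j750 + 160) = arctan(750/160) = 77.96°
∠(j750 + 750) = arctan(750/750) = 45.00°
∠L(j750) = − (77.96° + 45.00°) = -122.96°

-123.0°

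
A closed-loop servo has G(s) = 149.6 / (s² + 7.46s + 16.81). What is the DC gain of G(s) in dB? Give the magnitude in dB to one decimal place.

19.0 dB

G(0) = 149.6 / 16.81 = 8.8995
20 log₁₀(8.8995) = 18.99 dB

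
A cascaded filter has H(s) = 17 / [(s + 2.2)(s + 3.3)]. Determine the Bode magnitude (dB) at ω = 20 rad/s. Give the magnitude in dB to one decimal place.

-27.6 dB

|j20 + 2.2| = √(20² + 2.2²) = 20.12
|j20 + 3.3| = √(20² + 3.3²) = 20.27
|H(j20)| = 17 / (20.12 × 20.27) = 0.041682
20 log₁₀(0.041682) = -27.60 dB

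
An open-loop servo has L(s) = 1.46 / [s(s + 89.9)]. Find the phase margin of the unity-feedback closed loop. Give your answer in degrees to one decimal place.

90.0°

Gain crossover: |L(jω)| = 1 at ω ≈ 0.0162 rad/s.
∠L(j0.0162) = −90° − arctan(0.0162/89.9) ≈ -90.01°
PM = 180° + (-90.01°) = 89.99°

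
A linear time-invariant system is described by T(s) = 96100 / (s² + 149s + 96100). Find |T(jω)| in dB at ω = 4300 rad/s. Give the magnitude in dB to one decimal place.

-45.6 dB

|(j4300)² + 149(j4300) + 96100| = |-1.8394e+07 + j6.407e+05| = 1.841e+07
|T(j4300)| = 96100 / 1.841e+07 = 0.0052214
20 log₁₀(0.0052214) = -45.64 dB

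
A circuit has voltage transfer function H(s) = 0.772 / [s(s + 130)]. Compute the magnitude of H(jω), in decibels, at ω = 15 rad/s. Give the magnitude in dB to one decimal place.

-68.1 dB

|j15 + 130| = √(15² + 130²) = 130.9
|j15| = 15
|H(j15)| = 0.772 / (130.9 × 15) = 0.00039329
20 log₁₀(0.00039329) = -68.11 dB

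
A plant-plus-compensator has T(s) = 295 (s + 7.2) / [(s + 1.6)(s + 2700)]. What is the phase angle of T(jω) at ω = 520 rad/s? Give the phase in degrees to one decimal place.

∠(j520 + 7.2) = arctan(520/7.2) = 89.21°
∠(j520 + 1.6) = arctan(520/1.6) = 89.82°
∠(j520 + 2700) = arctan(520/2700) = 10.90°
∠T(j520) = 89.21° − (89.82° + 10.90°) = -11.52°

-11.5°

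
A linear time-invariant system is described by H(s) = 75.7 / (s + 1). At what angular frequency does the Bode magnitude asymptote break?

The single real pole at s = −1 gives a corner at ω = 1 rad s⁻¹.

1 rad s⁻¹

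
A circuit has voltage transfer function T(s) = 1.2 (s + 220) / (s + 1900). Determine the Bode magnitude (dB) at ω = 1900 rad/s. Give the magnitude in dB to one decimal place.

-1.4 dB

|j1900 + 220| = √(1900² + 220²) = 1913
|j1900 + 1900| = √(1900² + 1900²) = 2687
|T(j1900)| = 1.2 × 1913 / 2687 = 0.8542
20 log₁₀(0.8542) = -1.37 dB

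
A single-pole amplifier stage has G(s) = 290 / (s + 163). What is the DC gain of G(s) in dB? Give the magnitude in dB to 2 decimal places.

G(0) = 290 / 163 = 1.7791
20 log₁₀(1.7791) = 5.004 dB

5.00 dB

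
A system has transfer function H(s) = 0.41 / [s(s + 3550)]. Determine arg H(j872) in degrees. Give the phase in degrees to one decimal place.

-103.8 deg

∠(j872 + 3550) = arctan(872/3550) = 13.80°
∠(j872) = 90.00°
∠H(j872) = − (13.80° + 90.00°) = -103.80°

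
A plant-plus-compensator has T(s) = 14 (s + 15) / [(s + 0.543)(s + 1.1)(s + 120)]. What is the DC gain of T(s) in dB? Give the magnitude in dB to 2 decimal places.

T(0) = 14 × 15 / (0.543 × 1.1 × 120) = 2.9299
20 log₁₀(2.9299) = 9.337 dB

9.34 dB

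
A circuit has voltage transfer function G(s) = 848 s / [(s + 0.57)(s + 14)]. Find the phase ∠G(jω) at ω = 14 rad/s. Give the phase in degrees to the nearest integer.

-43°

∠(j14) = 90.00°
∠(j14 + 0.57) = arctan(14/0.57) = 87.67°
∠(j14 + 14) = arctan(14/14) = 45.00°
∠G(j14) = 90.00° − (87.67° + 45.00°) = -42.67°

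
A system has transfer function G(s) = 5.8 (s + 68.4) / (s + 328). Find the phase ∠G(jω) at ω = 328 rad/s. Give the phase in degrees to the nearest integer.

33 deg

∠(j328 + 68.4) = arctan(328/68.4) = 78.22°
∠(j328 + 328) = arctan(328/328) = 45.00°
∠G(j328) = 78.22° − 45.00° = 33.22°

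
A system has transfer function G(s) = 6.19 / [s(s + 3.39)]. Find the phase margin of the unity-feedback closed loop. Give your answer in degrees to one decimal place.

64.1°

Gain crossover: |G(jω)| = 1 at ω ≈ 1.64 rad/sec.
∠G(j1.64) = −90° − arctan(1.64/3.39) ≈ -115.86°
PM = 180° + (-115.86°) = 64.14°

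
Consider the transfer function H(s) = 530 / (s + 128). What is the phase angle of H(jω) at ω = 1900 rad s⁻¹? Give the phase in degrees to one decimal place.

-86.1°

∠(j1900 + 128) = arctan(1900/128) = 86.15°
∠H(j1900) = −86.15° = -86.15°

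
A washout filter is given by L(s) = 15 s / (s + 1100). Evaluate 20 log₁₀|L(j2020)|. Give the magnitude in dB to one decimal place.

|j2020| = 2020
|j2020 + 1100| = √(2020² + 1100²) = 2300
|L(j2020)| = 15 × 2020 / 2300 = 13.173
20 log₁₀(13.173) = 22.39 dB

22.4 dB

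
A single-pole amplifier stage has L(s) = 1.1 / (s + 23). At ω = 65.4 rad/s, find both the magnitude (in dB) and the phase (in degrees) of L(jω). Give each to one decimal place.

|j65.4 + 23| = √(65.4² + 23²) = 69.33
|L(j65.4)| = 1.1 / 69.33 = 0.015867
20 log₁₀(0.015867) = -35.99 dB
∠(j65.4 + 23) = arctan(65.4/23) = 70.62°
∠L(j65.4) = −70.62° = -70.62°

|L| = -36.0 dB, ∠L = -70.6 deg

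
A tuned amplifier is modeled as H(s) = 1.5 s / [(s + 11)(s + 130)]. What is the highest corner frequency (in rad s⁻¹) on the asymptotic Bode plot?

130 rad s⁻¹

Break frequencies occur at each pole and zero magnitude: 11 rad s⁻¹, 130 rad s⁻¹.
The highest is 130 rad s⁻¹.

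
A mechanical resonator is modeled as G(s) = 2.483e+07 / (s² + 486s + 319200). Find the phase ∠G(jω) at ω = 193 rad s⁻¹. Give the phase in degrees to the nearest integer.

∠[(j193)² + 486(j193) + 319200] = ∠[2.8195e+05 + j93798] = 18.40°
∠G(j193) = −18.40° = -18.40°

-18°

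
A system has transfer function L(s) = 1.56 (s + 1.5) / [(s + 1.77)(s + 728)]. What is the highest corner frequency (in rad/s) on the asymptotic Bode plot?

Break frequencies occur at each pole and zero magnitude: 1.5 rad/s, 1.77 rad/s, 728 rad/s.
The highest is 728 rad/s.

728 rad/s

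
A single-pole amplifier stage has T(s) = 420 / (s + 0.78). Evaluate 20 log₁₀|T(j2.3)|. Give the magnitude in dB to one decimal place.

44.8 dB

|j2.3 + 0.78| = √(2.3² + 0.78²) = 2.429
|T(j2.3)| = 420 / 2.429 = 172.93
20 log₁₀(172.93) = 44.76 dB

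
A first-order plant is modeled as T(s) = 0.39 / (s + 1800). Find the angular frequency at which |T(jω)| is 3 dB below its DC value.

1800 rad/s

For a single-pole low-pass, the −3 dB point is at the pole: ω = 1800 rad/s.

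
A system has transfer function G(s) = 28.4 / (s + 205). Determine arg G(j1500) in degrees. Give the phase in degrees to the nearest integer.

∠(j1500 + 205) = arctan(1500/205) = 82.22°
∠G(j1500) = −82.22° = -82.22°

-82°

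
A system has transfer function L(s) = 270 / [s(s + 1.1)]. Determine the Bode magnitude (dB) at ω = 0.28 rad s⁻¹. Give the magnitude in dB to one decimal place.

58.6 dB

|j0.28 + 1.1| = √(0.28² + 1.1²) = 1.135
|j0.28| = 0.28
|L(j0.28)| = 270 / (1.135 × 0.28) = 849.53
20 log₁₀(849.53) = 58.58 dB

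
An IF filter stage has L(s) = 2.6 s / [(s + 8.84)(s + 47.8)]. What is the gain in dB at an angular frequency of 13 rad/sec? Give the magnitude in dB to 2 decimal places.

|j13| = 13
|j13 + 8.84| = √(13² + 8.84²) = 15.72
|j13 + 47.8| = √(13² + 47.8²) = 49.54
|L(j13)| = 2.6 × 13 / (15.72 × 49.54) = 0.043403
20 log₁₀(0.043403) = -27.250 dB

-27.25 dB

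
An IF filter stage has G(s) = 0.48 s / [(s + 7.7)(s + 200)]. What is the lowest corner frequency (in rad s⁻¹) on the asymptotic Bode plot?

Break frequencies occur at each pole and zero magnitude: 7.7 rad s⁻¹, 200 rad s⁻¹.
The lowest is 7.7 rad s⁻¹.

7.7 rad s⁻¹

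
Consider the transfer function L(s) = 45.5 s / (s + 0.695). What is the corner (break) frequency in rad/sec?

0.695 rad/sec

The single real pole at s = −0.695 gives a corner at ω = 0.695 rad/sec.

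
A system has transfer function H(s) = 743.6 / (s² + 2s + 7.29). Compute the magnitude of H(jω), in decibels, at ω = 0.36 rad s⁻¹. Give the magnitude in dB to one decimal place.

40.3 dB

|(j0.36)² + 2(j0.36) + 7.29| = |7.1604 + j0.72| = 7.197
|H(j0.36)| = 743.6 / 7.197 = 103.33
20 log₁₀(103.33) = 40.28 dB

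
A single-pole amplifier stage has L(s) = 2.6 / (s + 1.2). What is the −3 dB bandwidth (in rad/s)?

1.2 rad/s

For a single-pole low-pass, the −3 dB point is at the pole: ω = 1.2 rad/s.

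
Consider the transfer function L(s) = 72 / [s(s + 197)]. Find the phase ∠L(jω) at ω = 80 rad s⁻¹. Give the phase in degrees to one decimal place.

-112.1°

∠(j80 + 197) = arctan(80/197) = 22.10°
∠(j80) = 90.00°
∠L(j80) = − (22.10° + 90.00°) = -112.10°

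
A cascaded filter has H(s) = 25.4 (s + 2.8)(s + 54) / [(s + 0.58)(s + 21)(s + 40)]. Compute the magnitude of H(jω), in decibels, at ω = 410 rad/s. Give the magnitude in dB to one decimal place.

|j410 + 2.8| = √(410² + 2.8²) = 410
|j410 + 54| = √(410² + 54²) = 413.5
|j410 + 0.58| = √(410² + 0.58²) = 410
|j410 + 21| = √(410² + 21²) = 410.5
|j410 + 40| = √(410² + 40²) = 411.9
|H(j410)| = 25.4 × 410 × 413.5 / (410 × 410.5 × 411.9) = 0.062111
20 log₁₀(0.062111) = -24.14 dB

-24.1 dB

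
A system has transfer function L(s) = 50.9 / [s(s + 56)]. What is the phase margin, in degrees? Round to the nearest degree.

89°

Gain crossover: |L(jω)| = 1 at ω ≈ 0.909 rad/sec.
∠L(j0.909) = −90° − arctan(0.909/56) ≈ -90.93°
PM = 180° + (-90.93°) = 89.07°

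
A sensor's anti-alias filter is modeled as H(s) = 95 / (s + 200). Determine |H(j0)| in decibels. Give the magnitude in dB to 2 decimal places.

H(0) = 95 / 200 = 0.475
20 log₁₀(0.475) = -6.466 dB

-6.47 dB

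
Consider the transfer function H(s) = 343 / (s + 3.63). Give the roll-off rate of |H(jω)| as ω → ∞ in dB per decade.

-20 dB/decade

With 0 zeros and 1 pole, the high-frequency asymptotic slope is 20 × (0 − 1) = -20 dB/decade.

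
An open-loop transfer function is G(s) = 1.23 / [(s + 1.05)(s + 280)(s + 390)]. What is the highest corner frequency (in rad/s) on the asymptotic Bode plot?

Break frequencies occur at each pole and zero magnitude: 1.05 rad/s, 280 rad/s, 390 rad/s.
The highest is 390 rad/s.

390 rad/s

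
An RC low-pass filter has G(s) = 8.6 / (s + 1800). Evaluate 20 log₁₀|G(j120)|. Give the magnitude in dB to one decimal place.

-46.4 dB

|j120 + 1800| = √(120² + 1800²) = 1804
|G(j120)| = 8.6 / 1804 = 0.0047672
20 log₁₀(0.0047672) = -46.43 dB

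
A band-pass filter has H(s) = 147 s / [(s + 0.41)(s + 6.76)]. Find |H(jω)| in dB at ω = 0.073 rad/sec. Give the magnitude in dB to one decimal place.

|j0.073| = 0.073
|j0.073 + 0.41| = √(0.073² + 0.41²) = 0.4164
|j0.073 + 6.76| = √(0.073² + 6.76²) = 6.76
|H(j0.073)| = 147 × 0.073 / (0.4164 × 6.76) = 3.8116
20 log₁₀(3.8116) = 11.62 dB

11.6 dB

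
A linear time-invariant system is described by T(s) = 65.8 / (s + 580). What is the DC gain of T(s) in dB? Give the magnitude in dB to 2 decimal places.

-18.90 dB

T(0) = 65.8 / 580 = 0.11345
20 log₁₀(0.11345) = -18.904 dB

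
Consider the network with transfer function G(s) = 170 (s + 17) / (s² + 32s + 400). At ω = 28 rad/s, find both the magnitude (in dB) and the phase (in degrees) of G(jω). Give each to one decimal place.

|j28 + 17| = √(28² + 17²) = 32.76
|(j28)² + 32(j28) + 400| = |-384 + j896| = 974.8
|G(j28)| = 170 × 32.76 / 974.8 = 5.7125
20 log₁₀(5.7125) = 15.14 dB
∠(j28 + 17) = arctan(28/17) = 58.74°
∠[(j28)² + 32(j28) + 400] = ∠[-384 + j896] = 113.20°
∠G(j28) = 58.74° − 113.20° = -54.46°

|G| = 15.1 dB, ∠G = -54.5°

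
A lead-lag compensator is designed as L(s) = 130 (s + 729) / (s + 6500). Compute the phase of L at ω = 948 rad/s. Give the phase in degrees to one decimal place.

44.1°

∠(j948 + 729) = arctan(948/729) = 52.44°
∠(j948 + 6500) = arctan(948/6500) = 8.30°
∠L(j948) = 52.44° − 8.30° = 44.14°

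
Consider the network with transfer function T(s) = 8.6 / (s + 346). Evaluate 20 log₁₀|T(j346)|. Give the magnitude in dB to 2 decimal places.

-35.10 dB

|j346 + 346| = √(346² + 346²) = 489.3
|T(j346)| = 8.6 / 489.3 = 0.017575
20 log₁₀(0.017575) = -35.102 dB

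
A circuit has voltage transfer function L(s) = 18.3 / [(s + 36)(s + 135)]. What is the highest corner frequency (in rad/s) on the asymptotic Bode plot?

Break frequencies occur at each pole and zero magnitude: 36 rad/s, 135 rad/s.
The highest is 135 rad/s.

135 rad/s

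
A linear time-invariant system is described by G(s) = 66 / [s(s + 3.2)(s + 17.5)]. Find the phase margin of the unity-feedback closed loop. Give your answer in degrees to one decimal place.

67.2 deg

Gain crossover: |G(jω)| = 1 at ω ≈ 1.11 rad/s.
∠G(j1.11) = −90° − arctan(1.11/3.2) − arctan(1.11/17.5) ≈ -112.78°
PM = 180° + (-112.78°) = 67.22°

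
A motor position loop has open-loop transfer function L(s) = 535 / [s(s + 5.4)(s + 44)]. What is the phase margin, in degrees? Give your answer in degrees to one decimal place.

Gain crossover: |L(jω)| = 1 at ω ≈ 2.1 rad/s.
∠L(j2.1) = −90° − arctan(2.1/5.4) − arctan(2.1/44) ≈ -113.95°
PM = 180° + (-113.95°) = 66.05°

66.1°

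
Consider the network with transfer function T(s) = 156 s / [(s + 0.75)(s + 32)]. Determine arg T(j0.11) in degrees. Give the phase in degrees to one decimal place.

81.5°

∠(j0.11) = 90.00°
∠(j0.11 + 0.75) = arctan(0.11/0.75) = 8.34°
∠(j0.11 + 32) = arctan(0.11/32) = 0.20°
∠T(j0.11) = 90.00° − (8.34° + 0.20°) = 81.46°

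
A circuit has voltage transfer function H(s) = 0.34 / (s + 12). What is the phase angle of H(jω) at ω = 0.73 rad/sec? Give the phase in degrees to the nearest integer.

∠(j0.73 + 12) = arctan(0.73/12) = 3.48°
∠H(j0.73) = −3.48° = -3.48°

-3°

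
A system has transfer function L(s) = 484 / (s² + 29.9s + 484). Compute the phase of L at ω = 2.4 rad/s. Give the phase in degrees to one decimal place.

-8.5°

∠[(j2.4)² + 29.9(j2.4) + 484] = ∠[478.24 + j71.76] = 8.53°
∠L(j2.4) = −8.53° = -8.53°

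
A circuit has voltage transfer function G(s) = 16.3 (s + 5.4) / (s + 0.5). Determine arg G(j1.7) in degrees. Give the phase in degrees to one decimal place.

-56.1°

∠(j1.7 + 5.4) = arctan(1.7/5.4) = 17.47°
∠(j1.7 + 0.5) = arctan(1.7/0.5) = 73.61°
∠G(j1.7) = 17.47° − 73.61° = -56.14°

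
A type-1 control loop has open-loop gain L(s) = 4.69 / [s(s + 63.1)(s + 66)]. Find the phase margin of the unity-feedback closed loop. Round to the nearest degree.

90°

Gain crossover: |L(jω)| = 1 at ω ≈ 0.00113 rad/s.
∠L(j0.00113) = −90° − arctan(0.00113/63.1) − arctan(0.00113/66) ≈ -90.00°
PM = 180° + (-90.00°) = 90.00°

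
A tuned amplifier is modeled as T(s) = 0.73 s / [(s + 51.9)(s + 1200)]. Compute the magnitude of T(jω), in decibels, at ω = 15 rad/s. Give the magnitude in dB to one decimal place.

|j15| = 15
|j15 + 51.9| = √(15² + 51.9²) = 54.02
|j15 + 1200| = √(15² + 1200²) = 1200
|T(j15)| = 0.73 × 15 / (54.02 × 1200) = 0.00016889
20 log₁₀(0.00016889) = -75.45 dB

-75.4 dB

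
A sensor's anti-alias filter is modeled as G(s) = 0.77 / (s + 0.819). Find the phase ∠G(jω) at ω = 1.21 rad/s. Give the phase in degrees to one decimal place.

-55.9°

∠(j1.21 + 0.819) = arctan(1.21/0.819) = 55.91°
∠G(j1.21) = −55.91° = -55.91°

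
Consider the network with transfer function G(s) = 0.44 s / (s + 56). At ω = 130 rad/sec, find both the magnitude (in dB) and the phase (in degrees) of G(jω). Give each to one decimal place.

|G| = -7.9 dB, ∠G = 23.3°

|j130| = 130
|j130 + 56| = √(130² + 56²) = 141.5
|G(j130)| = 0.44 × 130 / 141.5 = 0.4041
20 log₁₀(0.4041) = -7.87 dB
∠(j130) = 90.00°
∠(j130 + 56) = arctan(130/56) = 66.70°
∠G(j130) = 90.00° − 66.70° = 23.30°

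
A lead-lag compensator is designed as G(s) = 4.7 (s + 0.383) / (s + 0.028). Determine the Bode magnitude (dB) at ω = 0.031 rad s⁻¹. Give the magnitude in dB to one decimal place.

32.7 dB

|j0.031 + 0.383| = √(0.031² + 0.383²) = 0.3843
|j0.031 + 0.028| = √(0.031² + 0.028²) = 0.04177
|G(j0.031)| = 4.7 × 0.3843 / 0.04177 = 43.233
20 log₁₀(43.233) = 32.72 dB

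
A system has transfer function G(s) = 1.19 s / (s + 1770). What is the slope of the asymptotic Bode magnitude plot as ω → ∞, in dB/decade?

With 1 zero and 1 pole, the high-frequency asymptotic slope is 20 × (1 − 1) = 0 dB/decade.

0 dB/decade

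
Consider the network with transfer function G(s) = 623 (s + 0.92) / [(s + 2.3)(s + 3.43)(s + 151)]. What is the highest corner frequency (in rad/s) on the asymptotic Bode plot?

Break frequencies occur at each pole and zero magnitude: 0.92 rad/s, 2.3 rad/s, 3.43 rad/s, 151 rad/s.
The highest is 151 rad/s.

151 rad/s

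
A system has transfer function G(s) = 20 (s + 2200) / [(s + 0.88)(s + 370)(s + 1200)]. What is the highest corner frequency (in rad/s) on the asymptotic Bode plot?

Break frequencies occur at each pole and zero magnitude: 0.88 rad/s, 370 rad/s, 1200 rad/s, 2200 rad/s.
The highest is 2200 rad/s.

2200 rad/s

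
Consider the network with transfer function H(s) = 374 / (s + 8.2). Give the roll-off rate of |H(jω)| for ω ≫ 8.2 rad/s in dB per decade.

With 0 zeros and 1 pole, the high-frequency asymptotic slope is 20 × (0 − 1) = -20 dB/decade.

-20 dB/decade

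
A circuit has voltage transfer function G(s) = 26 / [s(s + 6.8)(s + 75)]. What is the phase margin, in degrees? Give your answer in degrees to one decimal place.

Gain crossover: |G(jω)| = 1 at ω ≈ 0.051 rad/s.
∠G(j0.051) = −90° − arctan(0.051/6.8) − arctan(0.051/75) ≈ -90.47°
PM = 180° + (-90.47°) = 89.53°

89.5°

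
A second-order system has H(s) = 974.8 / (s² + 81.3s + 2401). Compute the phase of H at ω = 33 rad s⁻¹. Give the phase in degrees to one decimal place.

-63.9 deg

∠[(j33)² + 81.3(j33) + 2401] = ∠[1312 + j2682.9] = 63.94°
∠H(j33) = −63.94° = -63.94°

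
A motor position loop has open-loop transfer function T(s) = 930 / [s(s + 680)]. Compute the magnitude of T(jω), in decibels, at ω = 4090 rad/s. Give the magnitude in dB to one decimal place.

|j4090 + 680| = √(4090² + 680²) = 4146
|j4090| = 4090
|T(j4090)| = 930 / (4146 × 4090) = 5.4842e-05
20 log₁₀(5.4842e-05) = -85.22 dB

-85.2 dB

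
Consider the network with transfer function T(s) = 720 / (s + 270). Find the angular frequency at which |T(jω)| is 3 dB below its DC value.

For a single-pole low-pass, the −3 dB point is at the pole: ω = 270 rad/s.

270 rad/s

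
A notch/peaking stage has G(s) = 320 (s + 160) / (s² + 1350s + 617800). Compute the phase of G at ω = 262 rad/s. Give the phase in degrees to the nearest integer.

26 deg

∠(j262 + 160) = arctan(262/160) = 58.59°
∠[(j262)² + 1350(j262) + 617800] = ∠[5.4916e+05 + j3.537e+05] = 32.78°
∠G(j262) = 58.59° − 32.78° = 25.80°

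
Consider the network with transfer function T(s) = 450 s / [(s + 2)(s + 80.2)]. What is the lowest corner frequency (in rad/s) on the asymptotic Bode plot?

Break frequencies occur at each pole and zero magnitude: 2 rad/s, 80.2 rad/s.
The lowest is 2 rad/s.

2 rad/s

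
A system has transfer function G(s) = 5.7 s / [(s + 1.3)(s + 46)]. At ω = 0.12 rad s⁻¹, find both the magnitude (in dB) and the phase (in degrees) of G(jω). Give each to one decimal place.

|j0.12| = 0.12
|j0.12 + 1.3| = √(0.12² + 1.3²) = 1.306
|j0.12 + 46| = √(0.12² + 46²) = 46
|G(j0.12)| = 5.7 × 0.12 / (1.306 × 46) = 0.01139
20 log₁₀(0.01139) = -38.87 dB
∠(j0.12) = 90.00°
∠(j0.12 + 1.3) = arctan(0.12/1.3) = 5.27°
∠(j0.12 + 46) = arctan(0.12/46) = 0.15°
∠G(j0.12) = 90.00° − (5.27° + 0.15°) = 84.58°

|G| = -38.9 dB, ∠G = 84.6°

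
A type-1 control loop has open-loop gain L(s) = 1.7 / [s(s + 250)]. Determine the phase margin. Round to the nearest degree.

90 deg

Gain crossover: |L(jω)| = 1 at ω ≈ 0.0068 rad s⁻¹.
∠L(j0.0068) = −90° − arctan(0.0068/250) ≈ -90.00°
PM = 180° + (-90.00°) = 90.00°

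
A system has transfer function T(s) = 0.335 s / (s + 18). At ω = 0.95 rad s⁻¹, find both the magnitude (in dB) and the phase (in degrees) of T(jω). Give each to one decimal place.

|j0.95| = 0.95
|j0.95 + 18| = √(0.95² + 18²) = 18.03
|T(j0.95)| = 0.335 × 0.95 / 18.03 = 0.017656
20 log₁₀(0.017656) = -35.06 dB
∠(j0.95) = 90.00°
∠(j0.95 + 18) = arctan(0.95/18) = 3.02°
∠T(j0.95) = 90.00° − 3.02° = 86.98°

|T| = -35.1 dB, ∠T = 87.0°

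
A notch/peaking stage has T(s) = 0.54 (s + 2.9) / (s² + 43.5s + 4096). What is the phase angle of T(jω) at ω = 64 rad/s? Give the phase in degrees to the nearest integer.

∠(j64 + 2.9) = arctan(64/2.9) = 87.41°
∠[(j64)² + 43.5(j64) + 4096] = ∠[0 + j2784] = 90.00°
∠T(j64) = 87.41° − 90.00° = -2.59°

-3°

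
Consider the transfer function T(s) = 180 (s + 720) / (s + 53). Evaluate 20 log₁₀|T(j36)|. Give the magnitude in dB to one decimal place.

66.1 dB

|j36 + 720| = √(36² + 720²) = 720.9
|j36 + 53| = √(36² + 53²) = 64.07
|T(j36)| = 180 × 720.9 / 64.07 = 2025.3
20 log₁₀(2025.3) = 66.13 dB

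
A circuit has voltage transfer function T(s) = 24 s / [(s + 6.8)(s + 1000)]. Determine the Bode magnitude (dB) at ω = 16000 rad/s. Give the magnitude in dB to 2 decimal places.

-56.50 dB

|j16000| = 1.6e+04
|j16000 + 6.8| = √(16000² + 6.8²) = 1.6e+04
|j16000 + 1000| = √(16000² + 1000²) = 1.603e+04
|T(j16000)| = 24 × 1.6e+04 / (1.6e+04 × 1.603e+04) = 0.0014971
20 log₁₀(0.0014971) = -56.495 dB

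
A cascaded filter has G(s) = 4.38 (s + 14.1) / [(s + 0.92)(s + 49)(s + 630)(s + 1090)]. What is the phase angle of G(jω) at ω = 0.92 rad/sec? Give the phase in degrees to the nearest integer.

-42°

∠(j0.92 + 14.1) = arctan(0.92/14.1) = 3.73°
∠(j0.92 + 0.92) = arctan(0.92/0.92) = 45.00°
∠(j0.92 + 49) = arctan(0.92/49) = 1.08°
∠(j0.92 + 630) = arctan(0.92/630) = 0.08°
∠(j0.92 + 1090) = arctan(0.92/1090) = 0.05°
∠G(j0.92) = 3.73° − (45.00° + 1.08° + 0.08° + 0.05°) = -42.47°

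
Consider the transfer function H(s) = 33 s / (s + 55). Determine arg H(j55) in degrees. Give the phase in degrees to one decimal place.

45.0°

∠(j55) = 90.00°
∠(j55 + 55) = arctan(55/55) = 45.00°
∠H(j55) = 90.00° − 45.00° = 45.00°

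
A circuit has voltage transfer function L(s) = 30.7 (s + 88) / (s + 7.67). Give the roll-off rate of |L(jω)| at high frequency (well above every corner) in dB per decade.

With 1 zero and 1 pole, the high-frequency asymptotic slope is 20 × (1 − 1) = 0 dB/decade.

0 dB/decade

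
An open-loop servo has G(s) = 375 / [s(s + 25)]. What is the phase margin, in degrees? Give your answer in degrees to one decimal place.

62.1°

Gain crossover: |G(jω)| = 1 at ω ≈ 13.3 rad/s.
∠G(j13.3) = −90° − arctan(13.3/25) ≈ -117.93°
PM = 180° + (-117.93°) = 62.07°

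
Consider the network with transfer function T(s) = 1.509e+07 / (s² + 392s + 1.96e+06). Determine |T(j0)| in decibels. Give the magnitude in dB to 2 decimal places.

T(0) = 1.509e+07 / 1.96e+06 = 7.699
20 log₁₀(7.699) = 17.729 dB

17.73 dB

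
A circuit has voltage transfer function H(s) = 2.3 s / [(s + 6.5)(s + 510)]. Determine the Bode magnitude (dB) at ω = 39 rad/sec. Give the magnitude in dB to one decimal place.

|j39| = 39
|j39 + 6.5| = √(39² + 6.5²) = 39.54
|j39 + 510| = √(39² + 510²) = 511.5
|H(j39)| = 2.3 × 39 / (39.54 × 511.5) = 0.0044355
20 log₁₀(0.0044355) = -47.06 dB

-47.1 dB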